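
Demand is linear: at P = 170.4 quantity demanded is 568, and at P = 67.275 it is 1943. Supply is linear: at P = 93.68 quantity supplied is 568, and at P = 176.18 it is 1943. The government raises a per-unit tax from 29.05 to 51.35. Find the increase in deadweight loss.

6640.44

Demand slope = (67.275 − 170.4)/(1943 − 568) = −0.075, so P = 213 − 0.075Q.
Supply slope = (176.18 − 93.68)/(1943 − 568) = 0.06, so P = 59.6 + 0.06Q.
Competitive equilibrium: 213 − 0.075Q = 59.6 + 0.06Q → Q* = 1136.2963, P* = 127.7778.
For a per-unit tax t: ΔQ = t/0.135, so DWL = ½·t·(t/0.135) = t²/0.27.
At t = 29.05: DWL = 3125.565. At t = 51.35: DWL = 9766.009.
Increase = 9766.009 − 3125.565 = 6640.44.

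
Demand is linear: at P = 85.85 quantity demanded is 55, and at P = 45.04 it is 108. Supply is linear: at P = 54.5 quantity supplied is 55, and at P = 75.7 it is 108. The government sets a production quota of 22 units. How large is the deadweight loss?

2091.62

Demand slope = (45.04 − 85.85)/(108 − 55) = −0.77, so P = 128.2 − 0.77Q.
Supply slope = (75.7 − 54.5)/(108 − 55) = 0.4, so P = 32.5 + 0.4Q.
Competitive equilibrium: 128.2 − 0.77Q = 32.5 + 0.4Q → Q* = 81.79487, P* = 65.21795.
At Q = 22: demand price = 128.2 − 0.77·22 = 111.26; supply price = 32.5 + 0.4·22 = 41.3.
ΔQ = 81.79487 − 22 = 59.79487; wedge = 111.26 − 41.3 = 69.96.
The triangle = ½ × 59.79487 × 69.96 = 2091.62.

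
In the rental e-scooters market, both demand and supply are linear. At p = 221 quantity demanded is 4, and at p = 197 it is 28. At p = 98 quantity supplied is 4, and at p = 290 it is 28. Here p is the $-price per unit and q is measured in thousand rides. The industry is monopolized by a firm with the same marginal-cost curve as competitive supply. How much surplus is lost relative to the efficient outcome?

Demand slope = (197 − 221)/(28 − 4) = −1, so p = 225 − q.
Supply slope = (290 − 98)/(28 − 4) = 8, so p = 66 + 8q.
Competitive equilibrium: 225 − q = 66 + 8q → q* = 17.6667, p* = 207.3333.
Marginal revenue: MR = 225 − 2q. Set MR = MC: 225 − 2q = 66 + 8q → q_m = 15.9.
Price p_m = 225 − 1·15.9 = 209.1; MC(q_m) = 66 + 8·15.9 = 193.2.
Competitive q* = 17.6667, so Δq = 1.7667; wedge = 209.1 − 193.2 = 15.9.
DWL = ½ × 1.7667 × 15.9 = $14.045 thousand.

$14.045 thousand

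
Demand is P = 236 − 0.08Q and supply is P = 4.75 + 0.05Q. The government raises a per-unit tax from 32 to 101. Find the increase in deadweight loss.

Competitive equilibrium: 236 − 0.08Q = 4.75 + 0.05Q → Q* = 1778.8462, P* = 93.6923.
For a per-unit tax t: ΔQ = t/0.13, so DWL = ½·t·(t/0.13) = t²/0.26.
At t = 32: DWL = 3938.462. At t = 101: DWL = 39234.615.
Increase = 39234.615 − 3938.462 = 35296.15.

35296.15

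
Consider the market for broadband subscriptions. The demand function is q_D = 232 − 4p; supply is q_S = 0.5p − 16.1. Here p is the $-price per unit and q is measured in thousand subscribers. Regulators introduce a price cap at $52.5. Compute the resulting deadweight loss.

In inverse form: demand p = 58 − 0.25q, supply p = 32.2 + 2q.
Competitive equilibrium: 58 − 0.25q = 32.2 + 2q → q* = 11.4667, p* = 55.1333.
At the ceiling p = 52.5, quantity supplied = (52.5 − 32.2)/2 = 10.15.
Willingness to pay at q' = 10.15: 58 − 0.25·10.15 = 55.4625.
Δq = 11.4667 − 10.15 = 1.3167; wedge = 55.4625 − 52.5 = 2.9625.
Welfare loss = ½ × 1.3167 × 2.9625 = $1.95 thousand.

$1.95 thousand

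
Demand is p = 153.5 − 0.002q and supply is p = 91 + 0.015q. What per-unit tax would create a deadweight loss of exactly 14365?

Competitive equilibrium: 153.5 − 0.002q = 91 + 0.015q → q* = 3676.4706, p* = 146.1471.
A tax t gives Δq = t/0.017 and wedge t, so DWL = t²/0.034.
t²/0.034 = 14365 → t² = 488.41 → t = 22.1.

22.1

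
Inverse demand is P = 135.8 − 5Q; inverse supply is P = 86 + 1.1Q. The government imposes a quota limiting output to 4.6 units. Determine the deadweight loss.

38.74

Competitive equilibrium: 135.8 − 5Q = 86 + 1.1Q → Q* = 8.1639, P* = 94.9803.
At Q = 4.6: demand price = 135.8 − 5·4.6 = 112.8; supply price = 86 + 1.1·4.6 = 91.06.
ΔQ = 8.1639 − 4.6 = 3.5639; wedge = 112.8 − 91.06 = 21.74.
The triangle = ½ × 3.5639 × 21.74 = 38.74.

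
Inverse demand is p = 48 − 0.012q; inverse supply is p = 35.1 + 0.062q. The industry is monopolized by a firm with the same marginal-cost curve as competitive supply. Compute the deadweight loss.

21.89

Competitive equilibrium: 48 − 0.012q = 35.1 + 0.062q → q* = 174.3243, p* = 45.9081.
Marginal revenue: MR = 48 − 0.024q. Set MR = MC: 48 − 0.024q = 35.1 + 0.062q → q_m = 150.
Price p_m = 48 − 0.012·150 = 46.2; MC(q_m) = 35.1 + 0.062·150 = 44.4.
Competitive q* = 174.3243, so Δq = 24.3243; wedge = 46.2 − 44.4 = 1.8.
The triangle = ½ × 24.3243 × 1.8 = 21.89.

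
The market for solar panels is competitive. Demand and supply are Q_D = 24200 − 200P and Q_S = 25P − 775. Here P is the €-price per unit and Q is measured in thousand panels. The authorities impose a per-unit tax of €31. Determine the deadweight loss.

In inverse form: demand P = 121 − 0.005Q, supply P = 31 + 0.04Q.
Competitive equilibrium: 121 − 0.005Q = 31 + 0.04Q → Q* = 2000, P* = 111.
With the tax, the buyer price exceeds the seller price by 31: (121 − 0.005Q) − (31 + 0.04Q) = 31 → Q' = 1311.1111.
ΔQ = 2000 − 1311.1111 = 688.8889; the wedge equals the tax, 31.
The triangle = ½ × 688.8889 × 31 = €10677.78 thousand.

€10677.78 thousand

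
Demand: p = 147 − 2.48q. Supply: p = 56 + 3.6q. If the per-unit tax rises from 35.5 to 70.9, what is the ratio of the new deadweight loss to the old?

3.989

Competitive equilibrium: 147 − 2.48q = 56 + 3.6q → q* = 14.9671, p* = 109.8816.
For a per-unit tax t: Δq = t/6.08, so DWL = ½·t·(t/6.08) = t²/12.16.
At t = 35.5: DWL = 103.639. At t = 70.9: DWL = 413.389.
Ratio = (70.9/35.5)² = 3.989.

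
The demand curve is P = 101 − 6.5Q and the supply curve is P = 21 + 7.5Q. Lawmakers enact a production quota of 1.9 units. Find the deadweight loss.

101.84

Competitive equilibrium: 101 − 6.5Q = 21 + 7.5Q → Q* = 5.7143, P* = 63.8571.
At Q = 1.9: demand price = 101 − 6.5·1.9 = 88.65; supply price = 21 + 7.5·1.9 = 35.25.
ΔQ = 5.7143 − 1.9 = 3.8143; wedge = 88.65 − 35.25 = 53.4.
Welfare loss = ½ × 3.8143 × 53.4 = 101.84.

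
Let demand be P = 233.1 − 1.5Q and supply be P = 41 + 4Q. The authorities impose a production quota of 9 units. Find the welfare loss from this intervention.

1848.61

Competitive equilibrium: 233.1 − 1.5Q = 41 + 4Q → Q* = 34.92727, P* = 180.70909.
At Q = 9: demand price = 233.1 − 1.5·9 = 219.6; supply price = 41 + 4·9 = 77.
ΔQ = 34.92727 − 9 = 25.92727; wedge = 219.6 − 77 = 142.6.
The triangle = ½ × 25.92727 × 142.6 = 1848.61.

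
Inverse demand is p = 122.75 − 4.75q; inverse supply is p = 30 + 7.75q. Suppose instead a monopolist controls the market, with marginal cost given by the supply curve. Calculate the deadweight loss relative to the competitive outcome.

26.09

Competitive equilibrium: 122.75 − 4.75q = 30 + 7.75q → q* = 7.42, p* = 87.505.
Marginal revenue: MR = 122.75 − 9.5q. Set MR = MC: 122.75 − 9.5q = 30 + 7.75q → q_m = 5.3768.
Price p_m = 122.75 − 4.75·5.3768 = 97.2102; MC(q_m) = 30 + 7.75·5.3768 = 71.6702.
Competitive q* = 7.42, so Δq = 2.0432; wedge = 97.2102 − 71.6702 = 25.54.
DWL = ½ × 2.0432 × 25.54 = 26.09.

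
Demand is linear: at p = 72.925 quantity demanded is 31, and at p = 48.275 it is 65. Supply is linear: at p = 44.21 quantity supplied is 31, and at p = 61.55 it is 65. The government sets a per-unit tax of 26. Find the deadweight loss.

273.68

Demand slope = (48.275 − 72.925)/(65 − 31) = −0.725, so p = 95.4 − 0.725q.
Supply slope = (61.55 − 44.21)/(65 − 31) = 0.51, so p = 28.4 + 0.51q.
Competitive equilibrium: 95.4 − 0.725q = 28.4 + 0.51q → q* = 54.251, p* = 56.068.
With the tax, the buyer price exceeds the seller price by 26: (95.4 − 0.725q) − (28.4 + 0.51q) = 26 → q' = 33.1984.
Δq = 54.251 − 33.1984 = 21.0526; the wedge equals the tax, 26.
The triangle = ½ × 21.0526 × 26 = 273.68.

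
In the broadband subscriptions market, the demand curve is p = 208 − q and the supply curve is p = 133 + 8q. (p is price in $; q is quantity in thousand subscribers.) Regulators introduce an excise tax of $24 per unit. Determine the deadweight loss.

$32 thousand

Competitive equilibrium: 208 − q = 133 + 8q → q* = 8.3333, p* = 199.6667.
With the tax, the buyer price exceeds the seller price by 24: (208 − q) − (133 + 8q) = 24 → q' = 5.6667.
Δq = 8.3333 − 5.6667 = 2.6666; the wedge equals the tax, 24.
Deadweight loss = ½ × 2.6666 × 24 = $32 thousand.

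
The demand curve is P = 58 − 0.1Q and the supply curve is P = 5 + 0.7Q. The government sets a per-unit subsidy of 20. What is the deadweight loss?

250

Competitive equilibrium: 58 − 0.1Q = 5 + 0.7Q → Q* = 66.25, P* = 51.375.
The subsidy lowers effective supply by 20: P = 0.7Q − 15.
New quantity: 58 − 0.1Q = 0.7Q − 15 → Q' = 91.25.
Overproduction ΔQ = 91.25 − 66.25 = 25; wedge = subsidy = 20.
DWL = ½ × 25 × 20 = 250.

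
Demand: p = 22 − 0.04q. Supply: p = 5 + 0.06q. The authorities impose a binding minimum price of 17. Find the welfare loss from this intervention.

Competitive equilibrium: 22 − 0.04q = 5 + 0.06q → q* = 170, p* = 15.2.
At the floor p = 17, quantity demanded = (22 − 17)/0.04 = 125.
Sellers' marginal cost at q' = 125: 5 + 0.06·125 = 12.5.
Δq = 170 − 125 = 45; wedge = 17 − 12.5 = 4.5.
The triangle = ½ × 45 × 4.5 = 101.25.

101.25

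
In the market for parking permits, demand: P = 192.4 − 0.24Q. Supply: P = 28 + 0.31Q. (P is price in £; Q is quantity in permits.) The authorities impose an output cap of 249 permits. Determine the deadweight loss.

£685

Competitive equilibrium: 192.4 − 0.24Q = 28 + 0.31Q → Q* = 298.9091, P* = 120.6618.
At Q = 249: demand price = 192.4 − 0.24·249 = 132.64; supply price = 28 + 0.31·249 = 105.19.
ΔQ = 298.9091 − 249 = 49.9091; wedge = 132.64 − 105.19 = 27.45.
The triangle = ½ × 49.9091 × 27.45 = £685.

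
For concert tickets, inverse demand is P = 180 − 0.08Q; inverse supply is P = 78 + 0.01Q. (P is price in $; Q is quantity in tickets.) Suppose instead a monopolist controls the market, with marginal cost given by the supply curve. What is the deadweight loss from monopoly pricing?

$12800

Competitive equilibrium: 180 − 0.08Q = 78 + 0.01Q → Q* = 1133.3333, P* = 89.3333.
Marginal revenue: MR = 180 − 0.16Q. Set MR = MC: 180 − 0.16Q = 78 + 0.01Q → Q_m = 600.
Price P_m = 180 − 0.08·600 = 132; MC(Q_m) = 78 + 0.01·600 = 84.
Competitive Q* = 1133.3333, so ΔQ = 533.3333; wedge = 132 − 84 = 48.
DWL = ½ × 533.3333 × 48 = $12800.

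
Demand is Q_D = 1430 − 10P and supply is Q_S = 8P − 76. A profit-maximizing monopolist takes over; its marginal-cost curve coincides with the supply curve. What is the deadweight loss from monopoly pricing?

In inverse form: demand P = 143 − 0.1Q, supply P = 9.5 + 0.125Q.
Competitive equilibrium: 143 − 0.1Q = 9.5 + 0.125Q → Q* = 593.33333, P* = 83.66667.
Marginal revenue: MR = 143 − 0.2Q. Set MR = MC: 143 − 0.2Q = 9.5 + 0.125Q → Q_m = 410.76923.
Price P_m = 143 − 0.1·410.76923 = 101.92308; MC(Q_m) = 9.5 + 0.125·410.76923 = 60.84615.
Competitive Q* = 593.33333, so ΔQ = 182.5641; wedge = 101.92308 − 60.84615 = 41.07693.
The triangle = ½ × 182.5641 × 41.07693 = 3749.59.

3749.59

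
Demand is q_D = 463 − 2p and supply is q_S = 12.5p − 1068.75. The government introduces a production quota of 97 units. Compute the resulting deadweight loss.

In inverse form: demand p = 231.5 − 0.5q, supply p = 85.5 + 0.08q.
Competitive equilibrium: 231.5 − 0.5q = 85.5 + 0.08q → q* = 251.7241, p* = 105.6379.
At q = 97: demand price = 231.5 − 0.5·97 = 183; supply price = 85.5 + 0.08·97 = 93.26.
Δq = 251.7241 − 97 = 154.7241; wedge = 183 − 93.26 = 89.74.
Deadweight loss = ½ × 154.7241 × 89.74 = 6942.47.

6942.47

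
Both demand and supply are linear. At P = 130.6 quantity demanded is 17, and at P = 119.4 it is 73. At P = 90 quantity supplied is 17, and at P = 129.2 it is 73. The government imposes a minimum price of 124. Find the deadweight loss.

Demand slope = (119.4 − 130.6)/(73 − 17) = −0.2, so P = 134 − 0.2Q.
Supply slope = (129.2 − 90)/(73 − 17) = 0.7, so P = 78.1 + 0.7Q.
Competitive equilibrium: 134 − 0.2Q = 78.1 + 0.7Q → Q* = 62.1111, P* = 121.5778.
At the floor P = 124, quantity demanded = (134 − 124)/0.2 = 50.
Sellers' marginal cost at Q' = 50: 78.1 + 0.7·50 = 113.1.
ΔQ = 62.1111 − 50 = 12.1111; wedge = 124 − 113.1 = 10.9.
DWL = ½ × 12.1111 × 10.9 = 66.01.

66.01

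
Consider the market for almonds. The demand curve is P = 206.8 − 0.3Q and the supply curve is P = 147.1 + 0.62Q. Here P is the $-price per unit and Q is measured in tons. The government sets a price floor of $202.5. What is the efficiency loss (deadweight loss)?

$1175.81

Competitive equilibrium: 206.8 − 0.3Q = 147.1 + 0.62Q → Q* = 64.8913, P* = 187.3326.
At the floor P = 202.5, quantity demanded = (206.8 − 202.5)/0.3 = 14.3333.
Sellers' marginal cost at Q' = 14.3333: 147.1 + 0.62·14.3333 = 155.9866.
ΔQ = 64.8913 − 14.3333 = 50.558; wedge = 202.5 − 155.9866 = 46.5134.
The triangle = ½ × 50.558 × 46.5134 = $1175.81.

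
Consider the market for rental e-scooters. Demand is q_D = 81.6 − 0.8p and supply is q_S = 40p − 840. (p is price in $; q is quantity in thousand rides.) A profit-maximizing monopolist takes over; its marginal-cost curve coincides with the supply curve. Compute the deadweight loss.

$630.56 thousand

In inverse form: demand p = 102 − 1.25q, supply p = 21 + 0.025q.
Competitive equilibrium: 102 − 1.25q = 21 + 0.025q → q* = 63.5294, p* = 22.5882.
Marginal revenue: MR = 102 − 2.5q. Set MR = MC: 102 − 2.5q = 21 + 0.025q → q_m = 32.0792.
Price p_m = 102 − 1.25·32.0792 = 61.901; MC(q_m) = 21 + 0.025·32.0792 = 21.802.
Competitive q* = 63.5294, so Δq = 31.4502; wedge = 61.901 − 21.802 = 40.099.
The triangle = ½ × 31.4502 × 40.099 = $630.56 thousand.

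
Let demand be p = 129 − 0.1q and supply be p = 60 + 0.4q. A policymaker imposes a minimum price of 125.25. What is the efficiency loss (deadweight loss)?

Competitive equilibrium: 129 − 0.1q = 60 + 0.4q → q* = 138, p* = 115.2.
At the floor p = 125.25, quantity demanded = (129 − 125.25)/0.1 = 37.5.
Sellers' marginal cost at q' = 37.5: 60 + 0.4·37.5 = 75.
Δq = 138 − 37.5 = 100.5; wedge = 125.25 − 75 = 50.25.
Welfare loss = ½ × 100.5 × 50.25 = 2525.06.

2525.06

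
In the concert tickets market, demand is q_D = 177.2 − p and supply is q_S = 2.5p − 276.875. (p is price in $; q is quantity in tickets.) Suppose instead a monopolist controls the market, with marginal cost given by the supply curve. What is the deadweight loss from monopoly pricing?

$273.78

In inverse form: demand p = 177.2 − q, supply p = 110.75 + 0.4q.
Competitive equilibrium: 177.2 − q = 110.75 + 0.4q → q* = 47.46429, p* = 129.73571.
Marginal revenue: MR = 177.2 − 2q. Set MR = MC: 177.2 − 2q = 110.75 + 0.4q → q_m = 27.6875.
Price p_m = 177.2 − 1·27.6875 = 149.5125; MC(q_m) = 110.75 + 0.4·27.6875 = 121.825.
Competitive q* = 47.46429, so Δq = 19.77679; wedge = 149.5125 − 121.825 = 27.6875.
Welfare loss = ½ × 19.77679 × 27.6875 = $273.78.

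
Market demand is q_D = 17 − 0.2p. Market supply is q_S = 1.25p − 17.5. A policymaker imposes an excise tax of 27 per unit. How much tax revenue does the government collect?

In inverse form: demand p = 85 − 5q, supply p = 14 + 0.8q.
Competitive equilibrium: 85 − 5q = 14 + 0.8q → q* = 12.2414, p* = 23.7931.
With the tax, the buyer price exceeds the seller price by 27: (85 − 5q) − (14 + 0.8q) = 27 → q' = 7.5862.
Tax revenue = 27 × 7.5862 = 204.83.

204.83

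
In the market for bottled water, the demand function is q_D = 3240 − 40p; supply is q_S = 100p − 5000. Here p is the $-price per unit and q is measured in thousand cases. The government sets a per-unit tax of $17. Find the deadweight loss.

In inverse form: demand p = 81 − 0.025q, supply p = 50 + 0.01q.
Competitive equilibrium: 81 − 0.025q = 50 + 0.01q → q* = 885.7143, p* = 58.8571.
With the tax, the buyer price exceeds the seller price by 17: (81 − 0.025q) − (50 + 0.01q) = 17 → q' = 400.
Δq = 885.7143 − 400 = 485.7143; the wedge equals the tax, 17.
Deadweight loss = ½ × 485.7143 × 17 = $4128.57 thousand.

$4128.57 thousand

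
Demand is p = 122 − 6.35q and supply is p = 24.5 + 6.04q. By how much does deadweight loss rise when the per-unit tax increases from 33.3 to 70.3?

154.69

Competitive equilibrium: 122 − 6.35q = 24.5 + 6.04q → q* = 7.8692, p* = 72.0303.
For a per-unit tax t: Δq = t/12.39, so DWL = ½·t·(t/12.39) = t²/24.78.
At t = 33.3: DWL = 44.749. At t = 70.3: DWL = 199.439.
Increase = 199.439 − 44.749 = 154.69.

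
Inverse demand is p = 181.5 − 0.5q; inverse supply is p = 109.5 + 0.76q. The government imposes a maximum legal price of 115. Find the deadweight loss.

1569.08

Competitive equilibrium: 181.5 − 0.5q = 109.5 + 0.76q → q* = 57.14286, p* = 152.92857.
At the ceiling p = 115, quantity supplied = (115 − 109.5)/0.76 = 7.23684.
Willingness to pay at q' = 7.23684: 181.5 − 0.5·7.23684 = 177.88158.
Δq = 57.14286 − 7.23684 = 49.90602; wedge = 177.88158 − 115 = 62.88158.
The triangle = ½ × 49.90602 × 62.88158 = 1569.08.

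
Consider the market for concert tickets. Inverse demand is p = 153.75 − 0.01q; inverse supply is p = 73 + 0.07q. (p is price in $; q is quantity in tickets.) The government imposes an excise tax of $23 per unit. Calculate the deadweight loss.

$3306.25

Competitive equilibrium: 153.75 − 0.01q = 73 + 0.07q → q* = 1009.375, p* = 143.6563.
With the tax, the buyer price exceeds the seller price by 23: (153.75 − 0.01q) − (73 + 0.07q) = 23 → q' = 721.875.
Δq = 1009.375 − 721.875 = 287.5; the wedge equals the tax, 23.
Deadweight loss = ½ × 287.5 × 23 = $3306.25.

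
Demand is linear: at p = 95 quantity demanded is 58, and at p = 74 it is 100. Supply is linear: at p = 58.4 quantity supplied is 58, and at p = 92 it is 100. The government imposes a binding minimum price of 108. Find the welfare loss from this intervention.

1906.22

Demand slope = (74 − 95)/(100 − 58) = −0.5, so p = 124 − 0.5q.
Supply slope = (92 − 58.4)/(100 − 58) = 0.8, so p = 12 + 0.8q.
Competitive equilibrium: 124 − 0.5q = 12 + 0.8q → q* = 86.15385, p* = 80.92308.
At the floor p = 108, quantity demanded = (124 − 108)/0.5 = 32.
Sellers' marginal cost at q' = 32: 12 + 0.8·32 = 37.6.
Δq = 86.15385 − 32 = 54.15385; wedge = 108 − 37.6 = 70.4.
The triangle = ½ × 54.15385 × 70.4 = 1906.22.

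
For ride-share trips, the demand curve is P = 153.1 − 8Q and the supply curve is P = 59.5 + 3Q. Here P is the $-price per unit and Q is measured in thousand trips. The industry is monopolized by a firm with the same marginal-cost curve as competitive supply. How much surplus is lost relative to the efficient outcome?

$70.60 thousand

Competitive equilibrium: 153.1 − 8Q = 59.5 + 3Q → Q* = 8.5091, P* = 85.0273.
Marginal revenue: MR = 153.1 − 16Q. Set MR = MC: 153.1 − 16Q = 59.5 + 3Q → Q_m = 4.9263.
Price P_m = 153.1 − 8·4.9263 = 113.6896; MC(Q_m) = 59.5 + 3·4.9263 = 74.2789.
Competitive Q* = 8.5091, so ΔQ = 3.5828; wedge = 113.6896 − 74.2789 = 39.4107.
The triangle = ½ × 3.5828 × 39.4107 = $70.60 thousand.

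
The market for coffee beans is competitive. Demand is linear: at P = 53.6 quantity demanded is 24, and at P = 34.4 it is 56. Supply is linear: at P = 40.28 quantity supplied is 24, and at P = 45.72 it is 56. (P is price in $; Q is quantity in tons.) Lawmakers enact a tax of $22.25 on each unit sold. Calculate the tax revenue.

Demand slope = (34.4 − 53.6)/(56 − 24) = −0.6, so P = 68 − 0.6Q.
Supply slope = (45.72 − 40.28)/(56 − 24) = 0.17, so P = 36.2 + 0.17Q.
Competitive equilibrium: 68 − 0.6Q = 36.2 + 0.17Q → Q* = 41.2987, P* = 43.2208.
With the tax, the buyer price exceeds the seller price by 22.25: (68 − 0.6Q) − (36.2 + 0.17Q) = 22.25 → Q' = 12.4026.
Tax revenue = 22.25 × 12.4026 = $275.96.

$275.96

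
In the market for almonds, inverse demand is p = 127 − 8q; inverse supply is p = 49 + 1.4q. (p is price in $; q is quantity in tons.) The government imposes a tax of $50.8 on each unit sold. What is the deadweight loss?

$137.27

Competitive equilibrium: 127 − 8q = 49 + 1.4q → q* = 8.2979, p* = 60.617.
With the tax, the buyer price exceeds the seller price by 50.8: (127 − 8q) − (49 + 1.4q) = 50.8 → q' = 2.8936.
Δq = 8.2979 − 2.8936 = 5.4043; the wedge equals the tax, 50.8.
Welfare loss = ½ × 5.4043 × 50.8 = $137.27.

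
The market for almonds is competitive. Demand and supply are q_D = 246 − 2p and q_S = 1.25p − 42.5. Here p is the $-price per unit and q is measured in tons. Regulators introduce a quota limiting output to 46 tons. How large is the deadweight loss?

$327.94

In inverse form: demand p = 123 − 0.5q, supply p = 34 + 0.8q.
Competitive equilibrium: 123 − 0.5q = 34 + 0.8q → q* = 68.4615, p* = 88.7692.
At q = 46: demand price = 123 − 0.5·46 = 100; supply price = 34 + 0.8·46 = 70.8.
Δq = 68.4615 − 46 = 22.4615; wedge = 100 − 70.8 = 29.2.
Deadweight loss = ½ × 22.4615 × 29.2 = $327.94.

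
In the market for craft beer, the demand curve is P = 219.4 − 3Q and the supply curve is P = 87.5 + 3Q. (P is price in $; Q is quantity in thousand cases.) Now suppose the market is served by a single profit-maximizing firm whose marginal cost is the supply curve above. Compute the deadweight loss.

$161.09 thousand

Competitive equilibrium: 219.4 − 3Q = 87.5 + 3Q → Q* = 21.9833, P* = 153.45.
Marginal revenue: MR = 219.4 − 6Q. Set MR = MC: 219.4 − 6Q = 87.5 + 3Q → Q_m = 14.6556.
Price P_m = 219.4 − 3·14.6556 = 175.4332; MC(Q_m) = 87.5 + 3·14.6556 = 131.4668.
Competitive Q* = 21.9833, so ΔQ = 7.3277; wedge = 175.4332 − 131.4668 = 43.9664.
The triangle = ½ × 7.3277 × 43.9664 = $161.09 thousand.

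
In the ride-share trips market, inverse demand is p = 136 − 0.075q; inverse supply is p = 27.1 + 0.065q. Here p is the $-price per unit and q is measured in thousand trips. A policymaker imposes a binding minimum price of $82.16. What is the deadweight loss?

$251.92 thousand

Competitive equilibrium: 136 − 0.075q = 27.1 + 0.065q → q* = 777.8571, p* = 77.6607.
At the floor p = 82.16, quantity demanded = (136 − 82.16)/0.075 = 717.8667.
Sellers' marginal cost at q' = 717.8667: 27.1 + 0.065·717.8667 = 73.7613.
Δq = 777.8571 − 717.8667 = 59.9904; wedge = 82.16 − 73.7613 = 8.3987.
Deadweight loss = ½ × 59.9904 × 8.3987 = $251.92 thousand.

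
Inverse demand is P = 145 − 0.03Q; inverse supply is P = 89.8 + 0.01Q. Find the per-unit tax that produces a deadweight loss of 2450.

Competitive equilibrium: 145 − 0.03Q = 89.8 + 0.01Q → Q* = 1380, P* = 103.6.
A tax t gives ΔQ = t/0.04 and wedge t, so DWL = t²/0.08.
t²/0.08 = 2450 → t² = 196 → t = 14.

14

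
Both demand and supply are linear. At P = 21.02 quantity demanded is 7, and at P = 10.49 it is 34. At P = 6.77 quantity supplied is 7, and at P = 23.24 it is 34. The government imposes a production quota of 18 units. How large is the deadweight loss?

Demand slope = (10.49 − 21.02)/(34 − 7) = −0.39, so P = 23.75 − 0.39Q.
Supply slope = (23.24 − 6.77)/(34 − 7) = 0.61, so P = 2.5 + 0.61Q.
Competitive equilibrium: 23.75 − 0.39Q = 2.5 + 0.61Q → Q* = 21.25, P* = 15.4625.
At Q = 18: demand price = 23.75 − 0.39·18 = 16.73; supply price = 2.5 + 0.61·18 = 13.48.
ΔQ = 21.25 − 18 = 3.25; wedge = 16.73 − 13.48 = 3.25.
The triangle = ½ × 3.25 × 3.25 = 5.28.

5.28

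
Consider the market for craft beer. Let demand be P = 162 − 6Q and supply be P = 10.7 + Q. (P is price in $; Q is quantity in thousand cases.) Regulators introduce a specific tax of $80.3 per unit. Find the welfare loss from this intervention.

$460.58 thousand

Competitive equilibrium: 162 − 6Q = 10.7 + Q → Q* = 21.6143, P* = 32.3143.
With the tax, the buyer price exceeds the seller price by 80.3: (162 − 6Q) − (10.7 + Q) = 80.3 → Q' = 10.1429.
ΔQ = 21.6143 − 10.1429 = 11.4714; the wedge equals the tax, 80.3.
Deadweight loss = ½ × 11.4714 × 80.3 = $460.58 thousand.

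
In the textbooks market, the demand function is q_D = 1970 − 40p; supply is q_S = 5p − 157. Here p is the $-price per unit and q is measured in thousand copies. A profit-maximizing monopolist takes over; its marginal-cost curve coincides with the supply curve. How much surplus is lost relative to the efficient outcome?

$7.08 thousand

In inverse form: demand p = 49.25 − 0.025q, supply p = 31.4 + 0.2q.
Competitive equilibrium: 49.25 − 0.025q = 31.4 + 0.2q → q* = 79.3333, p* = 47.2667.
Marginal revenue: MR = 49.25 − 0.05q. Set MR = MC: 49.25 − 0.05q = 31.4 + 0.2q → q_m = 71.4.
Price p_m = 49.25 − 0.025·71.4 = 47.465; MC(q_m) = 31.4 + 0.2·71.4 = 45.68.
Competitive q* = 79.3333, so Δq = 7.9333; wedge = 47.465 − 45.68 = 1.785.
Deadweight loss = ½ × 7.9333 × 1.785 = $7.08 thousand.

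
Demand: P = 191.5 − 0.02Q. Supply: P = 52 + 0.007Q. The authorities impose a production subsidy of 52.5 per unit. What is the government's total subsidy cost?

373333.33

Competitive equilibrium: 191.5 − 0.02Q = 52 + 0.007Q → Q* = 5166.6667, P* = 88.1667.
The subsidy lowers effective supply by 52.5: P = 0.007Q − 0.5.
New quantity: 191.5 − 0.02Q = 0.007Q − 0.5 → Q' = 7111.1111.
Total subsidy cost = 52.5 × 7111.1111 = 373333.33.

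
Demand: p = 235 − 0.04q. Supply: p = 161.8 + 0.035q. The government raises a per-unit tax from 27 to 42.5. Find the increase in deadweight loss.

Competitive equilibrium: 235 − 0.04q = 161.8 + 0.035q → q* = 976, p* = 195.96.
For a per-unit tax t: Δq = t/0.075, so DWL = ½·t·(t/0.075) = t²/0.15.
At t = 27: DWL = 4860. At t = 42.5: DWL = 12041.667.
Increase = 12041.667 − 4860 = 7181.67.

7181.67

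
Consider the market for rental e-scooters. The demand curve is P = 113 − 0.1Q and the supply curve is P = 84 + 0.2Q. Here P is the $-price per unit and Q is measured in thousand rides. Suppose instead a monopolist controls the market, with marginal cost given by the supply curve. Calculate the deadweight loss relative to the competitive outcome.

Competitive equilibrium: 113 − 0.1Q = 84 + 0.2Q → Q* = 96.6667, P* = 103.3333.
Marginal revenue: MR = 113 − 0.2Q. Set MR = MC: 113 − 0.2Q = 84 + 0.2Q → Q_m = 72.5.
Price P_m = 113 − 0.1·72.5 = 105.75; MC(Q_m) = 84 + 0.2·72.5 = 98.5.
Competitive Q* = 96.6667, so ΔQ = 24.1667; wedge = 105.75 − 98.5 = 7.25.
Deadweight loss = ½ × 24.1667 × 7.25 = $87.60 thousand.

$87.60 thousand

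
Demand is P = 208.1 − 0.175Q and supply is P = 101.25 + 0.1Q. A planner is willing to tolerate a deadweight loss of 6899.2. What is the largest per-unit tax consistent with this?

61.6

Competitive equilibrium: 208.1 − 0.175Q = 101.25 + 0.1Q → Q* = 388.5455, P* = 140.1045.
A tax t gives ΔQ = t/0.275 and wedge t, so DWL = t²/0.55.
t²/0.55 = 6899.2 → t² = 3794.56 → t = 61.6.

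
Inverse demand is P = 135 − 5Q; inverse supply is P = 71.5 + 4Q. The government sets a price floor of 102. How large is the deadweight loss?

Competitive equilibrium: 135 − 5Q = 71.5 + 4Q → Q* = 7.0556, P* = 99.7222.
At the floor P = 102, quantity demanded = (135 − 102)/5 = 6.6.
Sellers' marginal cost at Q' = 6.6: 71.5 + 4·6.6 = 97.9.
ΔQ = 7.0556 − 6.6 = 0.4556; wedge = 102 − 97.9 = 4.1.
Deadweight loss = ½ × 0.4556 × 4.1 = 0.93.

0.93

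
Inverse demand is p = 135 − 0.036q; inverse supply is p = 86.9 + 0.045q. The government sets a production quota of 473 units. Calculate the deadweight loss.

591.27

Competitive equilibrium: 135 − 0.036q = 86.9 + 0.045q → q* = 593.8272, p* = 113.6222.
At q = 473: demand price = 135 − 0.036·473 = 117.972; supply price = 86.9 + 0.045·473 = 108.185.
Δq = 593.8272 − 473 = 120.8272; wedge = 117.972 − 108.185 = 9.787.
Welfare loss = ½ × 120.8272 × 9.787 = 591.27.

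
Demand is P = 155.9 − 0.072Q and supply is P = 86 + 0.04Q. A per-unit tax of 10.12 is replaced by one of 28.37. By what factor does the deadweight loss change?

7.859

Competitive equilibrium: 155.9 − 0.072Q = 86 + 0.04Q → Q* = 624.1071, P* = 110.9643.
For a per-unit tax t: ΔQ = t/0.112, so DWL = ½·t·(t/0.112) = t²/0.224.
At t = 10.12: DWL = 457.207. At t = 28.37: DWL = 3593.111.
Ratio = (28.37/10.12)² = 7.859.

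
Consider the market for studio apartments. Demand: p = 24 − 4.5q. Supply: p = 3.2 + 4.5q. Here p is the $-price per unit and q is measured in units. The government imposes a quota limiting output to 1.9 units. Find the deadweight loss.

$0.76

Competitive equilibrium: 24 − 4.5q = 3.2 + 4.5q → q* = 2.3111, p* = 13.6.
At q = 1.9: demand price = 24 − 4.5·1.9 = 15.45; supply price = 3.2 + 4.5·1.9 = 11.75.
Δq = 2.3111 − 1.9 = 0.4111; wedge = 15.45 − 11.75 = 3.7.
Deadweight loss = ½ × 0.4111 × 3.7 = $0.76.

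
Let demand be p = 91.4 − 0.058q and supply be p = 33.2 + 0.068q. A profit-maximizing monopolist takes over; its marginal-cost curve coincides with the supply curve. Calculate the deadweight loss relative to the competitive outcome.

Competitive equilibrium: 91.4 − 0.058q = 33.2 + 0.068q → q* = 461.9048, p* = 64.6095.
Marginal revenue: MR = 91.4 − 0.116q. Set MR = MC: 91.4 − 0.116q = 33.2 + 0.068q → q_m = 316.3043.
Price p_m = 91.4 − 0.058·316.3043 = 73.0544; MC(q_m) = 33.2 + 0.068·316.3043 = 54.7087.
Competitive q* = 461.9048, so Δq = 145.6005; wedge = 73.0544 − 54.7087 = 18.3457.
The triangle = ½ × 145.6005 × 18.3457 = 1335.57.

1335.57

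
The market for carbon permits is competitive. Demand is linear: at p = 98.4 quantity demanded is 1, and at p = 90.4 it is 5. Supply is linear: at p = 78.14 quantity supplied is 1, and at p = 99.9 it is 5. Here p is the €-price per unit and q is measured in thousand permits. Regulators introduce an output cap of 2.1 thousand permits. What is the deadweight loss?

€9.80 thousand

Demand slope = (90.4 − 98.4)/(5 − 1) = −2, so p = 100.4 − 2q.
Supply slope = (99.9 − 78.14)/(5 − 1) = 5.44, so p = 72.7 + 5.44q.
Competitive equilibrium: 100.4 − 2q = 72.7 + 5.44q → q* = 3.7231, p* = 92.9538.
At q = 2.1: demand price = 100.4 − 2·2.1 = 96.2; supply price = 72.7 + 5.44·2.1 = 84.124.
Δq = 3.7231 − 2.1 = 1.6231; wedge = 96.2 − 84.124 = 12.076.
DWL = ½ × 1.6231 × 12.076 = €9.80 thousand.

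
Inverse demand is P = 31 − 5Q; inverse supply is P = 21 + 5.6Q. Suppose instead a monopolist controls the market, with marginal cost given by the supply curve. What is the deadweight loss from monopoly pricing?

0.48

Competitive equilibrium: 31 − 5Q = 21 + 5.6Q → Q* = 0.9434, P* = 26.283.
Marginal revenue: MR = 31 − 10Q. Set MR = MC: 31 − 10Q = 21 + 5.6Q → Q_m = 0.641.
Price P_m = 31 − 5·0.641 = 27.795; MC(Q_m) = 21 + 5.6·0.641 = 24.5896.
Competitive Q* = 0.9434, so ΔQ = 0.3024; wedge = 27.795 − 24.5896 = 3.2054.
The triangle = ½ × 0.3024 × 3.2054 = 0.48.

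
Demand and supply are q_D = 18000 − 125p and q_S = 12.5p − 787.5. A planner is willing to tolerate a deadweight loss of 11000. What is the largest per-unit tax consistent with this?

In inverse form: demand p = 144 − 0.008q, supply p = 63 + 0.08q.
Competitive equilibrium: 144 − 0.008q = 63 + 0.08q → q* = 920.4545, p* = 136.6364.
A tax t gives Δq = t/0.088 and wedge t, so DWL = t²/0.176.
t²/0.176 = 11000 → t² = 1936 → t = 44.

44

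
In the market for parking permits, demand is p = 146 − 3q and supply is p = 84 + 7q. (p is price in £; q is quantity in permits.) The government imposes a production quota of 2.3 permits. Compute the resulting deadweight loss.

£76.05

Competitive equilibrium: 146 − 3q = 84 + 7q → q* = 6.2, p* = 127.4.
At q = 2.3: demand price = 146 − 3·2.3 = 139.1; supply price = 84 + 7·2.3 = 100.1.
Δq = 6.2 − 2.3 = 3.9; wedge = 139.1 − 100.1 = 39.
Deadweight loss = ½ × 3.9 × 39 = £76.05.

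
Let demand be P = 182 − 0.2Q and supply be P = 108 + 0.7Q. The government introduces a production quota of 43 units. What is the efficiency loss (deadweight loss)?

692.27

Competitive equilibrium: 182 − 0.2Q = 108 + 0.7Q → Q* = 82.2222, P* = 165.5556.
At Q = 43: demand price = 182 − 0.2·43 = 173.4; supply price = 108 + 0.7·43 = 138.1.
ΔQ = 82.2222 − 43 = 39.2222; wedge = 173.4 − 138.1 = 35.3.
DWL = ½ × 39.2222 × 35.3 = 692.27.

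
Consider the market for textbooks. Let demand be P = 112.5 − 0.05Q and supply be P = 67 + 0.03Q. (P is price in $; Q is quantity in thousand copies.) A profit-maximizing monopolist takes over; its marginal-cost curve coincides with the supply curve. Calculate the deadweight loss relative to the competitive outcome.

$1914.06 thousand

Competitive equilibrium: 112.5 − 0.05Q = 67 + 0.03Q → Q* = 568.75, P* = 84.0625.
Marginal revenue: MR = 112.5 − 0.1Q. Set MR = MC: 112.5 − 0.1Q = 67 + 0.03Q → Q_m = 350.
Price P_m = 112.5 − 0.05·350 = 95; MC(Q_m) = 67 + 0.03·350 = 77.5.
Competitive Q* = 568.75, so ΔQ = 218.75; wedge = 95 − 77.5 = 17.5.
The triangle = ½ × 218.75 × 17.5 = $1914.06 thousand.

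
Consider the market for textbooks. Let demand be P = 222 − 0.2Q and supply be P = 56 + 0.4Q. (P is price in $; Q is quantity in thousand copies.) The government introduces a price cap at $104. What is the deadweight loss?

$7363.33 thousand

Competitive equilibrium: 222 − 0.2Q = 56 + 0.4Q → Q* = 276.6667, P* = 166.6667.
At the ceiling P = 104, quantity supplied = (104 − 56)/0.4 = 120.
Willingness to pay at Q' = 120: 222 − 0.2·120 = 198.
ΔQ = 276.6667 − 120 = 156.6667; wedge = 198 − 104 = 94.
Welfare loss = ½ × 156.6667 × 94 = $7363.33 thousand.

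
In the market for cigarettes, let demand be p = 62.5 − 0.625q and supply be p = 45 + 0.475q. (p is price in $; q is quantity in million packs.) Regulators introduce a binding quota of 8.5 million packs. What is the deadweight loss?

Competitive equilibrium: 62.5 − 0.625q = 45 + 0.475q → q* = 15.9091, p* = 52.5568.
At q = 8.5: demand price = 62.5 − 0.625·8.5 = 57.1875; supply price = 45 + 0.475·8.5 = 49.0375.
Δq = 15.9091 − 8.5 = 7.4091; wedge = 57.1875 − 49.0375 = 8.15.
The triangle = ½ × 7.4091 × 8.15 = $30.19 million.

$30.19 million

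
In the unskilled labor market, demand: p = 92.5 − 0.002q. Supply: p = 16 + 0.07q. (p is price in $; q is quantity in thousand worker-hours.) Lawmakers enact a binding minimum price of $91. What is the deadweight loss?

$3515.625 thousand

Competitive equilibrium: 92.5 − 0.002q = 16 + 0.07q → q* = 1062.5, p* = 90.375.
At the floor p = 91, quantity demanded = (92.5 − 91)/0.002 = 750.
Sellers' marginal cost at q' = 750: 16 + 0.07·750 = 68.5.
Δq = 1062.5 − 750 = 312.5; wedge = 91 − 68.5 = 22.5.
The triangle = ½ × 312.5 × 22.5 = $3515.625 thousand.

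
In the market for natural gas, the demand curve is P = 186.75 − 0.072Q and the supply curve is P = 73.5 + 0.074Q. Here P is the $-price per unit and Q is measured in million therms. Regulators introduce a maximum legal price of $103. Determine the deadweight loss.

Competitive equilibrium: 186.75 − 0.072Q = 73.5 + 0.074Q → Q* = 775.68493, P* = 130.90068.
At the ceiling P = 103, quantity supplied = (103 − 73.5)/0.074 = 398.64865.
Willingness to pay at Q' = 398.64865: 186.75 − 0.072·398.64865 = 158.0473.
ΔQ = 775.68493 − 398.64865 = 377.03628; wedge = 158.0473 − 103 = 55.0473.
Welfare loss = ½ × 377.03628 × 55.0473 = $10377.41 million.

$10377.41 million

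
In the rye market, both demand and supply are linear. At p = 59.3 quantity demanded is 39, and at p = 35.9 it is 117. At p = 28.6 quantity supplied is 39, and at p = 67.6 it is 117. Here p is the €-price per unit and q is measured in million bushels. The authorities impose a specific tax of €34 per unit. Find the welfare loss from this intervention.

Demand slope = (35.9 − 59.3)/(117 − 39) = −0.3, so p = 71 − 0.3q.
Supply slope = (67.6 − 28.6)/(117 − 39) = 0.5, so p = 9.1 + 0.5q.
Competitive equilibrium: 71 − 0.3q = 9.1 + 0.5q → q* = 77.375, p* = 47.7875.
With the tax, the buyer price exceeds the seller price by 34: (71 − 0.3q) − (9.1 + 0.5q) = 34 → q' = 34.875.
Δq = 77.375 − 34.875 = 42.5; the wedge equals the tax, 34.
Deadweight loss = ½ × 42.5 × 34 = €722.50 million.

€722.50 million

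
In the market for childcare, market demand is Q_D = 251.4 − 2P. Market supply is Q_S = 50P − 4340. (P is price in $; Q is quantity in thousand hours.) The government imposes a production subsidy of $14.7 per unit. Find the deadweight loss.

In inverse form: demand P = 125.7 − 0.5Q, supply P = 86.8 + 0.02Q.
Competitive equilibrium: 125.7 − 0.5Q = 86.8 + 0.02Q → Q* = 74.8077, P* = 88.2962.
The subsidy lowers effective supply by 14.7: P = 72.1 + 0.02Q.
New quantity: 125.7 − 0.5Q = 72.1 + 0.02Q → Q' = 103.0769.
Overproduction ΔQ = 103.0769 − 74.8077 = 28.2692; wedge = subsidy = 14.7.
The triangle = ½ × 28.2692 × 14.7 = $207.78 thousand.

$207.78 thousand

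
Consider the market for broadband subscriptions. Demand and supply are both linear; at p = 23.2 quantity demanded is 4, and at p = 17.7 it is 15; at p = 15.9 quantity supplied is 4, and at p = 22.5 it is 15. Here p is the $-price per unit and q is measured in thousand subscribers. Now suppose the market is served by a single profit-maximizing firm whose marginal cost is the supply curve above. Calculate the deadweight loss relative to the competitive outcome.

Demand slope = (17.7 − 23.2)/(15 − 4) = −0.5, so p = 25.2 − 0.5q.
Supply slope = (22.5 − 15.9)/(15 − 4) = 0.6, so p = 13.5 + 0.6q.
Competitive equilibrium: 25.2 − 0.5q = 13.5 + 0.6q → q* = 10.6364, p* = 19.8818.
Marginal revenue: MR = 25.2 − q. Set MR = MC: 25.2 − q = 13.5 + 0.6q → q_m = 7.3125.
Price p_m = 25.2 − 0.5·7.3125 = 21.5438; MC(q_m) = 13.5 + 0.6·7.3125 = 17.8875.
Competitive q* = 10.6364, so Δq = 3.3239; wedge = 21.5438 − 17.8875 = 3.6563.
Deadweight loss = ½ × 3.3239 × 3.6563 = $6.08 thousand.

$6.08 thousand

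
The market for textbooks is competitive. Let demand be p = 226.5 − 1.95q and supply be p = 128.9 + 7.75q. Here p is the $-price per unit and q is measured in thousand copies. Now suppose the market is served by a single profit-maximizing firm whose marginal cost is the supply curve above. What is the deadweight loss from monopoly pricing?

Competitive equilibrium: 226.5 − 1.95q = 128.9 + 7.75q → q* = 10.0619, p* = 206.8794.
Marginal revenue: MR = 226.5 − 3.9q. Set MR = MC: 226.5 − 3.9q = 128.9 + 7.75q → q_m = 8.3777.
Price p_m = 226.5 − 1.95·8.3777 = 210.1635; MC(q_m) = 128.9 + 7.75·8.3777 = 193.8272.
Competitive q* = 10.0619, so Δq = 1.6842; wedge = 210.1635 − 193.8272 = 16.3363.
Deadweight loss = ½ × 1.6842 × 16.3363 = $13.76 thousand.

$13.76 thousand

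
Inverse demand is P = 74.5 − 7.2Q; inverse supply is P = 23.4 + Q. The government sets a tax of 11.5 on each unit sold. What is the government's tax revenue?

Competitive equilibrium: 74.5 − 7.2Q = 23.4 + Q → Q* = 6.2317, P* = 29.6317.
With the tax, the buyer price exceeds the seller price by 11.5: (74.5 − 7.2Q) − (23.4 + Q) = 11.5 → Q' = 4.8293.
Tax revenue = 11.5 × 4.8293 = 55.54.

55.54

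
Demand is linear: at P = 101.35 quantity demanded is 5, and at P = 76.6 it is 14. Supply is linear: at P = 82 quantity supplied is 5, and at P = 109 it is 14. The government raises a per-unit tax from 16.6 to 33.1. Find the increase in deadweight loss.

71.31

Demand slope = (76.6 − 101.35)/(14 − 5) = −2.75, so P = 115.1 − 2.75Q.
Supply slope = (109 − 82)/(14 − 5) = 3, so P = 67 + 3Q.
Competitive equilibrium: 115.1 − 2.75Q = 67 + 3Q → Q* = 8.3652, P* = 92.0957.
For a per-unit tax t: ΔQ = t/5.75, so DWL = ½·t·(t/5.75) = t²/11.5.
At t = 16.6: DWL = 23.962. At t = 33.1: DWL = 95.27.
Increase = 95.27 − 23.962 = 71.31.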